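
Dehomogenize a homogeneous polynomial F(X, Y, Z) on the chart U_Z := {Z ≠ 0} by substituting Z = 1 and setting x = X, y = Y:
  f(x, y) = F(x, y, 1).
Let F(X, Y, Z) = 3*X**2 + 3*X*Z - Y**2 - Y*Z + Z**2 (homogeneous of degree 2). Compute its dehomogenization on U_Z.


f(x, y) = 3*x**2 + 3*x - y**2 - y + 1

On U_Z we set Z = 1. Each monomial c·X^i·Y^j·Z^k in F becomes c·x^i·y^j·1^k = c·x^i·y^j.
Substituting Z = 1: F(X, Y, 1) = 3*x**2 + 3*x - y**2 - y + 1.
Note: deg(f) ≤ deg(F) = 2; strict inequality happens when F is divisible by Z (lost terms).


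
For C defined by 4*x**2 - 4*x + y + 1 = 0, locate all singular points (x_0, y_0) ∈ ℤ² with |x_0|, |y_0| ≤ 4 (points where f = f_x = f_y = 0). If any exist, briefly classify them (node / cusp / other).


No singular points in the scanned grid; C is smooth there.

Compute partial derivatives:
  f_x = 8*x - 4.
  f_y = 1.
f_y = 1 is a nonzero constant, so f_y never vanishes: no point (x, y) can satisfy f = f_x = f_y = 0. In particular no (x, y) ∈ {−4, ..., 4}² is singular; the curve is smooth.


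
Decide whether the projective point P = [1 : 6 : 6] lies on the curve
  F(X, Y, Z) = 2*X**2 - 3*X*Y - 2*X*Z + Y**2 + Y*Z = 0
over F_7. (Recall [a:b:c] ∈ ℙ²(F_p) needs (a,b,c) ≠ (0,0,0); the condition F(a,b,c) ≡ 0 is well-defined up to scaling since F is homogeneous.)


F(1,6,6) ≡ 2 (mod 7); P is NOT on the curve.

Evaluate F(1, 6, 6) term-by-term (mod 7).
  2*X**2 ↦ 2·1·1·1 = 2
  -3*X*Y ↦ -3·1·6·1 = -18
  -2*X*Z ↦ -2·1·1·6 = -12
  Y**2 ↦ 1·1·36·1 = 36
  Y*Z ↦ 1·1·6·6 = 36
Sum: F(1, 6, 6) = (2) + (-18) + (-12) + (36) + (36) = 44.
Reducing mod 7: 44 ≡ 2 (mod 7).
Since F(a, b, c) ≡ 2 ≠ 0 (mod 7), P does NOT lie on the curve.


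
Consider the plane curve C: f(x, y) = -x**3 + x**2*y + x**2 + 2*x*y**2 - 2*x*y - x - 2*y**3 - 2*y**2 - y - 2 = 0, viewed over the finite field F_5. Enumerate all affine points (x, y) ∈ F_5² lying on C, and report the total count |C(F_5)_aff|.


Affine F_5-points: {(3, 3)}; count = 1.

For each of the 25 pairs (x, y) ∈ F_5², evaluate f(x, y) mod 5. Record the zeros.
  x = 0: [0↦3, 1↦3, 2↦2, 3↦3, 4↦4]  zeros at y ∈ ∅
  x = 1: [0↦2, 1↦3, 2↦2, 3↦2, 4↦1]  zeros at y ∈ ∅
  x = 2: [0↦2, 1↦1, 2↦2, 3↦3, 4↦2]  zeros at y ∈ ∅
  x = 3: [0↦2, 1↦1, 2↦1, 3↦0, 4↦1]  zeros at y ∈ {3}
  x = 4: [0↦1, 1↦2, 2↦3, 3↦2, 4↦2]  zeros at y ∈ ∅
Collecting zeros: affine points = {(3, 3)}.
Total count |C(F_5)_aff| = 1.


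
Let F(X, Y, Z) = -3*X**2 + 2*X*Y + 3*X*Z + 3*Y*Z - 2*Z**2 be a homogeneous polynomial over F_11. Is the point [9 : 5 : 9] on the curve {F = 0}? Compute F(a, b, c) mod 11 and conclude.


F(9,5,9) ≡ 8 (mod 11); P is NOT on the curve.

Evaluate F(9, 5, 9) term-by-term (mod 11).
  -3*X**2 ↦ -3·81·1·1 = -243
  2*X*Y ↦ 2·9·5·1 = 90
  3*X*Z ↦ 3·9·1·9 = 243
  3*Y*Z ↦ 3·1·5·9 = 135
  -2*Z**2 ↦ -2·1·1·81 = -162
Sum: F(9, 5, 9) = (-243) + (90) + (243) + (135) + (-162) = 63.
Reducing mod 11: 63 ≡ 8 (mod 11).
Since F(a, b, c) ≡ 8 ≠ 0 (mod 11), P does NOT lie on the curve.


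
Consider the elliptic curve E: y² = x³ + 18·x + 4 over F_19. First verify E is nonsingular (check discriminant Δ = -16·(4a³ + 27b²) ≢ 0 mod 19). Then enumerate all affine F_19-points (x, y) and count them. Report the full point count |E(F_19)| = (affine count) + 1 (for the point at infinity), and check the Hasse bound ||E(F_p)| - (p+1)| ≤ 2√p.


Affine points = {(0, 2), (0, 17), (1, 2), (1, 17), (3, 3), (3, 16), (4, 8), (4, 11), (6, 9), (6, 10), (7, 6), (7, 13), (10, 5), (10, 14), (14, 6), (14, 13), (15, 1), (15, 18), (17, 6), (17, 13), (18, 2), (18, 17)}; affine count = 22; |E(F_19)| = 23.

Discriminant check: Δ ∝ 4a³ + 27b² = 4·18³ + 27·4² = 4·5832 + 27·16 ≡ 10 (mod 19). Nonzero ⇒ E is nonsingular.
For each x ∈ F_19, compute rhs = x³ + 18·x + 4 mod 19, then count y ∈ F_19 with y² ≡ rhs.
  x = 0: rhs = 4, matching y values: 2, 17 (2 points).
  x = 1: rhs = 4, matching y values: 2, 17 (2 points).
  x = 2: rhs = 10, matching y values: none (0 points).
  x = 3: rhs = 9, matching y values: 3, 16 (2 points).
  x = 4: rhs = 7, matching y values: 8, 11 (2 points).
  x = 5: rhs = 10, matching y values: none (0 points).
  x = 6: rhs = 5, matching y values: 9, 10 (2 points).
  x = 7: rhs = 17, matching y values: 6, 13 (2 points).
  x = 8: rhs = 14, matching y values: none (0 points).
  x = 9: rhs = 2, matching y values: none (0 points).
  x = 10: rhs = 6, matching y values: 5, 14 (2 points).
  x = 11: rhs = 13, matching y values: none (0 points).
  x = 12: rhs = 10, matching y values: none (0 points).
  x = 13: rhs = 3, matching y values: none (0 points).
  x = 14: rhs = 17, matching y values: 6, 13 (2 points).
  x = 15: rhs = 1, matching y values: 1, 18 (2 points).
  x = 16: rhs = 18, matching y values: none (0 points).
  x = 17: rhs = 17, matching y values: 6, 13 (2 points).
  x = 18: rhs = 4, matching y values: 2, 17 (2 points).
Total affine count: 22.
Full point count |E(F_19)| = 22 + 1 = 23.
Hasse bound: |23 − (19+1)| = |3| = 3 ≤ 2√19 ≈ 8.7178 ✓.


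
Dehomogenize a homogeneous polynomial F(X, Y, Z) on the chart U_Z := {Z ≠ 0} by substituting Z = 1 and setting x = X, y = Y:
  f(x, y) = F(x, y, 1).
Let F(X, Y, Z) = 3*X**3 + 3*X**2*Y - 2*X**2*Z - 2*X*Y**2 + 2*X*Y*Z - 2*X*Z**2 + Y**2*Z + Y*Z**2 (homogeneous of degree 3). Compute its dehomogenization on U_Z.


f(x, y) = 3*x**3 + 3*x**2*y - 2*x**2 - 2*x*y**2 + 2*x*y - 2*x + y**2 + y

On U_Z we set Z = 1. Each monomial c·X^i·Y^j·Z^k in F becomes c·x^i·y^j·1^k = c·x^i·y^j.
Substituting Z = 1: F(X, Y, 1) = 3*x**3 + 3*x**2*y - 2*x**2 - 2*x*y**2 + 2*x*y - 2*x + y**2 + y.
Note: deg(f) ≤ deg(F) = 3; strict inequality happens when F is divisible by Z (lost terms).


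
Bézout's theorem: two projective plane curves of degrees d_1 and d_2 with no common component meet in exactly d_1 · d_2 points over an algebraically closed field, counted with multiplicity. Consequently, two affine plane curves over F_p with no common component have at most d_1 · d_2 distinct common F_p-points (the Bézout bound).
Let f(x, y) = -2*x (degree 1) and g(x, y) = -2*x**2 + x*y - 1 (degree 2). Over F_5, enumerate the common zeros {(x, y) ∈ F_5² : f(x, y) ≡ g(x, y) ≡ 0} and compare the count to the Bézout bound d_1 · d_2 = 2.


Common zeros: ∅; count = 0; Bézout bound = 2.

deg(f) = 1, deg(g) = 2, so Bézout bound = 2.
Scan x ∈ F_5. For each x, list the y ∈ F_5 with f(x, y) ≡ 0 and those with g(x, y) ≡ 0 (mod 5); the common zeros in that column are the intersection.
  x = 0: f ≡ 0 at y ∈ {0, 1, 2, 3, 4}; g ≡ 0 at y ∈ ∅; common: ∅.
  x = 1: f ≡ 0 at y ∈ ∅; g ≡ 0 at y ∈ {3}; common: ∅.
  x = 2: f ≡ 0 at y ∈ ∅; g ≡ 0 at y ∈ {2}; common: ∅.
  x = 3: f ≡ 0 at y ∈ ∅; g ≡ 0 at y ∈ {3}; common: ∅.
  x = 4: f ≡ 0 at y ∈ ∅; g ≡ 0 at y ∈ {2}; common: ∅.
Collecting: common zeros = ∅, so the count is 0.
Comparison with the Bézout bound: 0 ≤ 2 = deg(f)·deg(g), as expected for curves with no common component (the affine F_5-count falls short of the bound because intersections may lie at infinity, over extension fields, or carry multiplicity).


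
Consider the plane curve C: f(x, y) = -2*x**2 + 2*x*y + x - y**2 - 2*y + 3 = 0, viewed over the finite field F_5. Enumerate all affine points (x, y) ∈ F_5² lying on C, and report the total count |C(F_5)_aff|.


Affine F_5-points: {(0, 1), (0, 2), (4, 0), (4, 1)}; count = 4.

For each of the 25 pairs (x, y) ∈ F_5², evaluate f(x, y) mod 5. Record the zeros.
  x = 0: [0↦3, 1↦0, 2↦0, 3↦3, 4↦4]  zeros at y ∈ {1, 2}
  x = 1: [0↦2, 1↦1, 2↦3, 3↦3, 4↦1]  zeros at y ∈ ∅
  x = 2: [0↦2, 1↦3, 2↦2, 3↦4, 4↦4]  zeros at y ∈ ∅
  x = 3: [0↦3, 1↦1, 2↦2, 3↦1, 4↦3]  zeros at y ∈ ∅
  x = 4: [0↦0, 1↦0, 2↦3, 3↦4, 4↦3]  zeros at y ∈ {0, 1}
Collecting zeros: affine points = {(0, 1), (0, 2), (4, 0), (4, 1)}.
Total count |C(F_5)_aff| = 4.


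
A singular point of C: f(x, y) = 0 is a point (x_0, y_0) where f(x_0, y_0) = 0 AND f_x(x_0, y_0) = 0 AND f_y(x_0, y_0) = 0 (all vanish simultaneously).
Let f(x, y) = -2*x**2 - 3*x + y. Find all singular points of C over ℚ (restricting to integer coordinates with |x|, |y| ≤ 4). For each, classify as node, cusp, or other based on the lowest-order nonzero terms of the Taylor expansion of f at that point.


No singular points in the scanned grid; C is smooth there.

Compute partial derivatives:
  f_x = -4*x - 3.
  f_y = 1.
f_y = 1 is a nonzero constant, so f_y never vanishes: no point (x, y) can satisfy f = f_x = f_y = 0. In particular no (x, y) ∈ {−4, ..., 4}² is singular; the curve is smooth.


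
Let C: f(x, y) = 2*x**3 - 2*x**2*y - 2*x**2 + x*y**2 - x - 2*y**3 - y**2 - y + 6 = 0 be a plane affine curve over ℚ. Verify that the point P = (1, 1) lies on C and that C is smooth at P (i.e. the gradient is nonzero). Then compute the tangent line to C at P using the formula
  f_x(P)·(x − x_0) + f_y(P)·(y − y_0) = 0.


Tangent line at P: -2*x - 9*y + 11 = 0.

Step 1: f(1, 1) = 0, so P lies on C.
Step 2: partial derivatives
  f_x(x, y) = 6*x**2 - 4*x*y - 4*x + y**2 - 1, f_y(x, y) = -2*x**2 + 2*x*y - 6*y**2 - 2*y - 1.
  f_x(P) = -2, f_y(P) = -9 (gradient nonzero, so P is smooth).
Step 3: tangent line at P: -2·(x − 1) + -9·(y − 1) = 0.
Expanding: -2*x - 9*y + 11 = 0.


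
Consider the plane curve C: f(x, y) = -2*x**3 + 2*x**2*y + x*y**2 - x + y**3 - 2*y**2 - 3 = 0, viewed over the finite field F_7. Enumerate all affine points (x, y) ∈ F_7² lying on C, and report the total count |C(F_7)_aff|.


Affine F_7-points: {(2, 0), (6, 0), (6, 1), (6, 2)}; count = 4.

For each of the 49 pairs (x, y) ∈ F_7², evaluate f(x, y) mod 7. Record the zeros.
  x = 0: [0↦4, 1↦3, 2↦4, 3↦6, 4↦1, 5↦2, 6↦1]  zeros at y ∈ ∅
  x = 1: [0↦1, 1↦3, 2↦2, 3↦4, 4↦1, 5↦6, 6↦4]  zeros at y ∈ ∅
  x = 2: [0↦0, 1↦2, 2↦3, 3↦2, 4↦5, 5↦4, 6↦5]  zeros at y ∈ {0}
  x = 3: [0↦3, 1↦2, 2↦2, 3↦2, 4↦1, 5↦5, 6↦6]  zeros at y ∈ ∅
  x = 4: [0↦5, 1↦5, 2↦1, 3↦6, 4↦5, 5↦4, 6↦2]  zeros at y ∈ ∅
  x = 5: [0↦1, 1↦6, 2↦2, 3↦2, 4↦5, 5↦3, 6↦2]  zeros at y ∈ ∅
  x = 6: [0↦0, 1↦0, 2↦0, 3↦6, 4↦3, 5↦4, 6↦1]  zeros at y ∈ {0, 1, 2}
Collecting zeros: affine points = {(2, 0), (6, 0), (6, 1), (6, 2)}.
Total count |C(F_7)_aff| = 4.


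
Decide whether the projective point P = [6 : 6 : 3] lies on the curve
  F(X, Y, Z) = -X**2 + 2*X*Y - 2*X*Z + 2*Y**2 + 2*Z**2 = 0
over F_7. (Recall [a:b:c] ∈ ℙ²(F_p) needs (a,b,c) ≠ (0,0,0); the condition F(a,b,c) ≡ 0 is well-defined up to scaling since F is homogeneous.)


F(6,6,3) ≡ 6 (mod 7); P is NOT on the curve.

Evaluate F(6, 6, 3) term-by-term (mod 7).
  -X**2 ↦ -1·36·1·1 = -36
  2*X*Y ↦ 2·6·6·1 = 72
  -2*X*Z ↦ -2·6·1·3 = -36
  2*Y**2 ↦ 2·1·36·1 = 72
  2*Z**2 ↦ 2·1·1·9 = 18
Sum: F(6, 6, 3) = (-36) + (72) + (-36) + (72) + (18) = 90.
Reducing mod 7: 90 ≡ 6 (mod 7).
Since F(a, b, c) ≡ 6 ≠ 0 (mod 7), P does NOT lie on the curve.


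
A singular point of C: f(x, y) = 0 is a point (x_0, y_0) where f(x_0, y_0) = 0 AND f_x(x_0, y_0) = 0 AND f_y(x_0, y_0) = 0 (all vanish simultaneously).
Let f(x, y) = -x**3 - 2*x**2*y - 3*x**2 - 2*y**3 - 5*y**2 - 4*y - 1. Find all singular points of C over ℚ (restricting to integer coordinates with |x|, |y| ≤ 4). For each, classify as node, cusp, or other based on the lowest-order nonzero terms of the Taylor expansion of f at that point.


Singular points: {(0, -1)}; classification: node.

Compute partial derivatives:
  f_x = -3*x**2 - 4*x*y - 6*x.
  f_y = -2*x**2 - 6*y**2 - 10*y - 4.
Scan x_0 ∈ {−4, ..., 4}. For each x_0, f_y(x_0, y) is a polynomial in y; find its integer roots y ∈ {−4, ..., 4}, then test f_x and f at those candidates.
  x = -4: f_y(-4, y) = -6*y**2 - 10*y - 36; no integer root y with |y| ≤ 4.
  x = -3: f_y(-3, y) = -6*y**2 - 10*y - 22; no integer root y with |y| ≤ 4.
  x = -2: f_y(-2, y) = -6*y**2 - 10*y - 12; no integer root y with |y| ≤ 4.
  x = -1: f_y(-1, y) = -6*y**2 - 10*y - 6; no integer root y with |y| ≤ 4.
  x = 0: f_y(0, y) = -6*y**2 - 10*y - 4; vanishes at y ∈ {-1}. (0, -1): f_x = 0, f = 0 — SINGULAR.
  x = 1: f_y(1, y) = -6*y**2 - 10*y - 6; no integer root y with |y| ≤ 4.
  x = 2: f_y(2, y) = -6*y**2 - 10*y - 12; no integer root y with |y| ≤ 4.
  x = 3: f_y(3, y) = -6*y**2 - 10*y - 22; no integer root y with |y| ≤ 4.
  x = 4: f_y(4, y) = -6*y**2 - 10*y - 36; no integer root y with |y| ≤ 4.
Only singular point on the grid: (0, -1).
Classify: substitute x = 0 + u, y = -1 + v and expand: f = -u**3 - 2*u**2*v - u**2 - 2*v**3 + v**2.
No constant or linear terms (consistent with a singular point). Quadratic part: -u**2 + v**2. Cubic part: -u**3 - 2*u**2*v - 2*v**3.
The quadratic part v**2 - u**2 = (v − u)(v + u) splits into two distinct linear factors, so there are two distinct tangent lines y − -1 = ±(x − 0) — this is a node (ordinary double point).
Classification: node.


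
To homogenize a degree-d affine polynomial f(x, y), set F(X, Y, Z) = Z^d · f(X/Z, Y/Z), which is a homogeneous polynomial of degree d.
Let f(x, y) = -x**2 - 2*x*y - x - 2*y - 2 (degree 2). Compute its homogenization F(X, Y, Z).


F(X, Y, Z) = -X**2 - 2*X*Y - X*Z - 2*Y*Z - 2*Z**2

deg(f) = 2.
Substitute x = X/Z, y = Y/Z into f, then multiply by Z^2.
  monomial -1·x^2·y^0 ↦ -1·X^2·Y^0·Z^0.
  monomial -2·x^1·y^1 ↦ -2·X^1·Y^1·Z^0.
  monomial -1·x^1·y^0 ↦ -1·X^1·Y^0·Z^1.
  monomial -2·x^0·y^1 ↦ -2·X^0·Y^1·Z^1.
  monomial -2·x^0·y^0 ↦ -2·X^0·Y^0·Z^2.
Collecting: F(X, Y, Z) = -X**2 - 2*X*Y - X*Z - 2*Y*Z - 2*Z**2.


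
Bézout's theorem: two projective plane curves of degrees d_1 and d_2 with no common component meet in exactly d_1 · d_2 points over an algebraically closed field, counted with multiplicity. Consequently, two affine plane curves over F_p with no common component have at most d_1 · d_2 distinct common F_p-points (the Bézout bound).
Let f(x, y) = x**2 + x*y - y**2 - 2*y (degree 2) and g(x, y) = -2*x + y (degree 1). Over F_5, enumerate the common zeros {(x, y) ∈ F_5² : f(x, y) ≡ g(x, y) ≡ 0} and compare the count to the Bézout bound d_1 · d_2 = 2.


Common zeros: {(0, 0), (1, 2)}; count = 2; Bézout bound = 2.

deg(f) = 2, deg(g) = 1, so Bézout bound = 2.
Scan x ∈ F_5. For each x, list the y ∈ F_5 with f(x, y) ≡ 0 and those with g(x, y) ≡ 0 (mod 5); the common zeros in that column are the intersection.
  x = 0: f ≡ 0 at y ∈ {0, 3}; g ≡ 0 at y ∈ {0}; common: {0}.
  x = 1: f ≡ 0 at y ∈ {2}; g ≡ 0 at y ∈ {2}; common: {2}.
  x = 2: f ≡ 0 at y ∈ {2, 3}; g ≡ 0 at y ∈ {4}; common: ∅.
  x = 3: f ≡ 0 at y ∈ ∅; g ≡ 0 at y ∈ {1}; common: ∅.
  x = 4: f ≡ 0 at y ∈ ∅; g ≡ 0 at y ∈ {3}; common: ∅.
Collecting: common zeros = {(0, 0), (1, 2)}, so the count is 2.
Comparison with the Bézout bound: 2 ≤ 2 = deg(f)·deg(g), as expected for curves with no common component (the bound is attained).


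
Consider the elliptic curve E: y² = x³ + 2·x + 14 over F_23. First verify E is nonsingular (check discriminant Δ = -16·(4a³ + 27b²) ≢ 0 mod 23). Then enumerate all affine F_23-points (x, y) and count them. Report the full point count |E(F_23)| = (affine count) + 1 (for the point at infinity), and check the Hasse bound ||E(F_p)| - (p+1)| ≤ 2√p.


Affine points = {(2, 7), (2, 16), (3, 1), (3, 22), (6, 9), (6, 14), (7, 7), (7, 16), (8, 6), (8, 17), (9, 5), (9, 18), (12, 8), (12, 15), (13, 11), (13, 12), (14, 7), (14, 16), (16, 5), (16, 18), (17, 4), (17, 19), (20, 2), (20, 21), (21, 5), (21, 18)}; affine count = 26; |E(F_23)| = 27.

Discriminant check: Δ ∝ 4a³ + 27b² = 4·2³ + 27·14² = 4·8 + 27·196 ≡ 11 (mod 23). Nonzero ⇒ E is nonsingular.
For each x ∈ F_23, compute rhs = x³ + 2·x + 14 mod 23, then count y ∈ F_23 with y² ≡ rhs.
  x = 0: rhs = 14, matching y values: none (0 points).
  x = 1: rhs = 17, matching y values: none (0 points).
  x = 2: rhs = 3, matching y values: 7, 16 (2 points).
  x = 3: rhs = 1, matching y values: 1, 22 (2 points).
  x = 4: rhs = 17, matching y values: none (0 points).
  x = 5: rhs = 11, matching y values: none (0 points).
  x = 6: rhs = 12, matching y values: 9, 14 (2 points).
  x = 7: rhs = 3, matching y values: 7, 16 (2 points).
  x = 8: rhs = 13, matching y values: 6, 17 (2 points).
  x = 9: rhs = 2, matching y values: 5, 18 (2 points).
  x = 10: rhs = 22, matching y values: none (0 points).
  x = 11: rhs = 10, matching y values: none (0 points).
  x = 12: rhs = 18, matching y values: 8, 15 (2 points).
  x = 13: rhs = 6, matching y values: 11, 12 (2 points).
  x = 14: rhs = 3, matching y values: 7, 16 (2 points).
  x = 15: rhs = 15, matching y values: none (0 points).
  x = 16: rhs = 2, matching y values: 5, 18 (2 points).
  x = 17: rhs = 16, matching y values: 4, 19 (2 points).
  x = 18: rhs = 17, matching y values: none (0 points).
  x = 19: rhs = 11, matching y values: none (0 points).
  x = 20: rhs = 4, matching y values: 2, 21 (2 points).
  x = 21: rhs = 2, matching y values: 5, 18 (2 points).
  x = 22: rhs = 11, matching y values: none (0 points).
Total affine count: 26.
Full point count |E(F_23)| = 26 + 1 = 27.
Hasse bound: |27 − (23+1)| = |3| = 3 ≤ 2√23 ≈ 9.5917 ✓.


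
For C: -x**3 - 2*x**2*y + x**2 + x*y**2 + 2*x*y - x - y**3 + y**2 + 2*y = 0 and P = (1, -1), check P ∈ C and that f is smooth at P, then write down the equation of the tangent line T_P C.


Tangent line at P: x - 5*y - 6 = 0.

Step 1: f(1, -1) = 0, so P lies on C.
Step 2: partial derivatives
  f_x(x, y) = -3*x**2 - 4*x*y + 2*x + y**2 + 2*y - 1, f_y(x, y) = -2*x**2 + 2*x*y + 2*x - 3*y**2 + 2*y + 2.
  f_x(P) = 1, f_y(P) = -5 (gradient nonzero, so P is smooth).
Step 3: tangent line at P: 1·(x − 1) + -5·(y − -1) = 0.
Expanding: x - 5*y - 6 = 0.


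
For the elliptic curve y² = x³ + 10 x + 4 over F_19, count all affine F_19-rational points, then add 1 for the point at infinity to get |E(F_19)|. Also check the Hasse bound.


Affine points = {(0, 2), (0, 17), (3, 2), (3, 17), (8, 8), (8, 11), (9, 5), (9, 14), (11, 1), (11, 18), (12, 3), (12, 16), (14, 0), (16, 2), (16, 17)}; affine count = 15; |E(F_19)| = 16.

Discriminant check: Δ ∝ 4a³ + 27b² = 4·10³ + 27·4² = 4·1000 + 27·16 ≡ 5 (mod 19). Nonzero ⇒ E is nonsingular.
For each x ∈ F_19, compute rhs = x³ + 10·x + 4 mod 19, then count y ∈ F_19 with y² ≡ rhs.
  x = 0: rhs = 4, matching y values: 2, 17 (2 points).
  x = 1: rhs = 15, matching y values: none (0 points).
  x = 2: rhs = 13, matching y values: none (0 points).
  x = 3: rhs = 4, matching y values: 2, 17 (2 points).
  x = 4: rhs = 13, matching y values: none (0 points).
  x = 5: rhs = 8, matching y values: none (0 points).
  x = 6: rhs = 14, matching y values: none (0 points).
  x = 7: rhs = 18, matching y values: none (0 points).
  x = 8: rhs = 7, matching y values: 8, 11 (2 points).
  x = 9: rhs = 6, matching y values: 5, 14 (2 points).
  x = 10: rhs = 2, matching y values: none (0 points).
  x = 11: rhs = 1, matching y values: 1, 18 (2 points).
  x = 12: rhs = 9, matching y values: 3, 16 (2 points).
  x = 13: rhs = 13, matching y values: none (0 points).
  x = 14: rhs = 0, matching y values: 0 (1 points).
  x = 15: rhs = 14, matching y values: none (0 points).
  x = 16: rhs = 4, matching y values: 2, 17 (2 points).
  x = 17: rhs = 14, matching y values: none (0 points).
  x = 18: rhs = 12, matching y values: none (0 points).
Total affine count: 15.
Full point count |E(F_19)| = 15 + 1 = 16.
Hasse bound: |16 − (19+1)| = |-4| = 4 ≤ 2√19 ≈ 8.7178 ✓.


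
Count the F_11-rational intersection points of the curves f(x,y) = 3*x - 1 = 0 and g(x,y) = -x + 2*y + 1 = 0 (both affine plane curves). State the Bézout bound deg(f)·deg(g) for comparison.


Common zeros: {(4, 7)}; count = 1; Bézout bound = 1.

deg(f) = 1, deg(g) = 1, so Bézout bound = 1.
Scan x ∈ F_11. For each x, list the y ∈ F_11 with f(x, y) ≡ 0 and those with g(x, y) ≡ 0 (mod 11); the common zeros in that column are the intersection.
  x = 0: f ≡ 0 at y ∈ ∅; g ≡ 0 at y ∈ {5}; common: ∅.
  x = 1: f ≡ 0 at y ∈ ∅; g ≡ 0 at y ∈ {0}; common: ∅.
  x = 2: f ≡ 0 at y ∈ ∅; g ≡ 0 at y ∈ {6}; common: ∅.
  x = 3: f ≡ 0 at y ∈ ∅; g ≡ 0 at y ∈ {1}; common: ∅.
  x = 4: f ≡ 0 at y ∈ {0, 1, 2, 3, 4, 5, 6, 7, 8, 9, 10}; g ≡ 0 at y ∈ {7}; common: {7}.
  x = 5: f ≡ 0 at y ∈ ∅; g ≡ 0 at y ∈ {2}; common: ∅.
  x = 6: f ≡ 0 at y ∈ ∅; g ≡ 0 at y ∈ {8}; common: ∅.
  x = 7: f ≡ 0 at y ∈ ∅; g ≡ 0 at y ∈ {3}; common: ∅.
  x = 8: f ≡ 0 at y ∈ ∅; g ≡ 0 at y ∈ {9}; common: ∅.
  x = 9: f ≡ 0 at y ∈ ∅; g ≡ 0 at y ∈ {4}; common: ∅.
  x = 10: f ≡ 0 at y ∈ ∅; g ≡ 0 at y ∈ {10}; common: ∅.
Collecting: common zeros = {(4, 7)}, so the count is 1.
Comparison with the Bézout bound: 1 ≤ 1 = deg(f)·deg(g), as expected for curves with no common component (the bound is attained).


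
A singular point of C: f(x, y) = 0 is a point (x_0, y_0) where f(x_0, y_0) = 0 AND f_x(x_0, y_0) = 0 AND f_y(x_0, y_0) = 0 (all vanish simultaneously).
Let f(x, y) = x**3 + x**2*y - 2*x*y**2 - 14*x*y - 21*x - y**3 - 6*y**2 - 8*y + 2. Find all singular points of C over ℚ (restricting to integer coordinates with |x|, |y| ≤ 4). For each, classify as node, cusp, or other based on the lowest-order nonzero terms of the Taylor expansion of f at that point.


Singular points: {(1, -3)}; classification: cusp.

Compute partial derivatives:
  f_x = 3*x**2 + 2*x*y - 2*y**2 - 14*y - 21.
  f_y = x**2 - 4*x*y - 14*x - 3*y**2 - 12*y - 8.
Scan x_0 ∈ {−4, ..., 4}. For each x_0, f_y(x_0, y) is a polynomial in y; find its integer roots y ∈ {−4, ..., 4}, then test f_x and f at those candidates.
  x = -4: f_y(-4, y) = -3*y**2 + 4*y + 64; vanishes at y ∈ {-4}. (-4, -4): f_x = 83 ≠ 0.
  x = -3: f_y(-3, y) = 43 - 3*y**2; no integer root y with |y| ≤ 4.
  x = -2: f_y(-2, y) = -3*y**2 - 4*y + 24; no integer root y with |y| ≤ 4.
  x = -1: f_y(-1, y) = -3*y**2 - 8*y + 7; no integer root y with |y| ≤ 4.
  x = 0: f_y(0, y) = -3*y**2 - 12*y - 8; no integer root y with |y| ≤ 4.
  x = 1: f_y(1, y) = -3*y**2 - 16*y - 21; vanishes at y ∈ {-3}. (1, -3): f_x = 0, f = 0 — SINGULAR.
  x = 2: f_y(2, y) = -3*y**2 - 20*y - 32; vanishes at y ∈ {-4}. (2, -4): f_x = -1 ≠ 0.
  x = 3: f_y(3, y) = -3*y**2 - 24*y - 41; no integer root y with |y| ≤ 4.
  x = 4: f_y(4, y) = -3*y**2 - 28*y - 48; no integer root y with |y| ≤ 4.
Only singular point on the grid: (1, -3).
Classify: substitute x = 1 + u, y = -3 + v and expand: f = u**3 + u**2*v - 2*u*v**2 - v**3 + v**2.
No constant or linear terms (consistent with a singular point). Quadratic part: v**2. Cubic part: u**3 + u**2*v - 2*u*v**2 - v**3.
The quadratic part v**2 is a perfect square, so there is a single (double) tangent line v = 0, i.e. y = -3. Restricting the cubic part to that line (v = 0) leaves u**3 ≠ 0, so f is not divisible by v and the branch is v² ≈ -u**3 to lowest order — this is a cusp.
Classification: cusp.


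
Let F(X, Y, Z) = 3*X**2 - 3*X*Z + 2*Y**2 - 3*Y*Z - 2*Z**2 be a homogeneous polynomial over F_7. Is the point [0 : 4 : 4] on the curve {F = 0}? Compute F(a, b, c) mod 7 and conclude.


F(0,4,4) ≡ 1 (mod 7); P is NOT on the curve.

Evaluate F(0, 4, 4) term-by-term (mod 7).
  3*X**2 ↦ 3·0·1·1 = 0
  -3*X*Z ↦ -3·0·1·4 = 0
  2*Y**2 ↦ 2·1·16·1 = 32
  -3*Y*Z ↦ -3·1·4·4 = -48
  -2*Z**2 ↦ -2·1·1·16 = -32
Sum: F(0, 4, 4) = (0) + (0) + (32) + (-48) + (-32) = -48.
Reducing mod 7: -48 ≡ 1 (mod 7).
Since F(a, b, c) ≡ 1 ≠ 0 (mod 7), P does NOT lie on the curve.


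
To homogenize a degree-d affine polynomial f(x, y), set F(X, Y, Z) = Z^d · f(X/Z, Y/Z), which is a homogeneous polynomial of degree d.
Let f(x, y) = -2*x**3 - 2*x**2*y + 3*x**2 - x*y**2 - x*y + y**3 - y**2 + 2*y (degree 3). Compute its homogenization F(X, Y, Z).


F(X, Y, Z) = -2*X**3 - 2*X**2*Y + 3*X**2*Z - X*Y**2 - X*Y*Z + Y**3 - Y**2*Z + 2*Y*Z**2

deg(f) = 3.
Substitute x = X/Z, y = Y/Z into f, then multiply by Z^3.
  monomial -2·x^3·y^0 ↦ -2·X^3·Y^0·Z^0.
  monomial -2·x^2·y^1 ↦ -2·X^2·Y^1·Z^0.
  monomial 3·x^2·y^0 ↦ 3·X^2·Y^0·Z^1.
  monomial -1·x^1·y^2 ↦ -1·X^1·Y^2·Z^0.
  monomial -1·x^1·y^1 ↦ -1·X^1·Y^1·Z^1.
  monomial 1·x^0·y^3 ↦ 1·X^0·Y^3·Z^0.
  monomial -1·x^0·y^2 ↦ -1·X^0·Y^2·Z^1.
  monomial 2·x^0·y^1 ↦ 2·X^0·Y^1·Z^2.
Collecting: F(X, Y, Z) = -2*X**3 - 2*X**2*Y + 3*X**2*Z - X*Y**2 - X*Y*Z + Y**3 - Y**2*Z + 2*Y*Z**2.


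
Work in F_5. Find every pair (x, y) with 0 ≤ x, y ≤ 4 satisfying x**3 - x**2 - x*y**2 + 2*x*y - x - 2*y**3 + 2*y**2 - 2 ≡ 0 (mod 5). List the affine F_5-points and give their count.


Affine F_5-points: {(0, 2), (2, 0), (3, 2)}; count = 3.

For each of the 25 pairs (x, y) ∈ F_5², evaluate f(x, y) mod 5. Record the zeros.
  x = 0: [0↦3, 1↦3, 2↦0, 3↦2, 4↦2]  zeros at y ∈ {2}
  x = 1: [0↦2, 1↦3, 2↦4, 3↦3, 4↦3]  zeros at y ∈ ∅
  x = 2: [0↦0, 1↦2, 2↦2, 3↦3, 4↦3]  zeros at y ∈ {0}
  x = 3: [0↦3, 1↦1, 2↦0, 3↦3, 4↦3]  zeros at y ∈ {2}
  x = 4: [0↦2, 1↦1, 2↦4, 3↦4, 4↦4]  zeros at y ∈ ∅
Collecting zeros: affine points = {(0, 2), (2, 0), (3, 2)}.
Total count |C(F_5)_aff| = 3.


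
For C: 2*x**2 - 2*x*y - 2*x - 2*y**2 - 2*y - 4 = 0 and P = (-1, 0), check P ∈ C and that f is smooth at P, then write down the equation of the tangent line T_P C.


Tangent line at P: -6*x - 6 = 0.

Step 1: f(-1, 0) = 0, so P lies on C.
Step 2: partial derivatives
  f_x(x, y) = 4*x - 2*y - 2, f_y(x, y) = -2*x - 4*y - 2.
  f_x(P) = -6, f_y(P) = 0 (gradient nonzero, so P is smooth).
Step 3: tangent line at P: -6·(x − -1) + 0·(y − 0) = 0.
Expanding: -6*x - 6 = 0.


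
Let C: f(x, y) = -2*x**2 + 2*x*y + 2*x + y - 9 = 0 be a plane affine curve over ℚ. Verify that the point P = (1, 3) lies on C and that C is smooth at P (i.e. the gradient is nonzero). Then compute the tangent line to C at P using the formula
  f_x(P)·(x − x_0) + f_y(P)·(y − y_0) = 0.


Tangent line at P: 4*x + 3*y - 13 = 0.

Step 1: f(1, 3) = 0, so P lies on C.
Step 2: partial derivatives
  f_x(x, y) = -4*x + 2*y + 2, f_y(x, y) = 2*x + 1.
  f_x(P) = 4, f_y(P) = 3 (gradient nonzero, so P is smooth).
Step 3: tangent line at P: 4·(x − 1) + 3·(y − 3) = 0.
Expanding: 4*x + 3*y - 13 = 0.


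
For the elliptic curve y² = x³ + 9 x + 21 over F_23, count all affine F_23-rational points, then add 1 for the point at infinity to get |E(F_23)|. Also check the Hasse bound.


Affine points = {(1, 10), (1, 13), (2, 1), (2, 22), (3, 11), (3, 12), (4, 11), (4, 12), (7, 6), (7, 17), (9, 7), (9, 16), (11, 5), (11, 18), (13, 9), (13, 14), (14, 4), (14, 19), (15, 9), (15, 14), (16, 11), (16, 12), (17, 2), (17, 21), (18, 9), (18, 14), (19, 6), (19, 17), (20, 6), (20, 17), (21, 8), (21, 15)}; affine count = 32; |E(F_23)| = 33.

Discriminant check: Δ ∝ 4a³ + 27b² = 4·9³ + 27·21² = 4·729 + 27·441 ≡ 11 (mod 23). Nonzero ⇒ E is nonsingular.
For each x ∈ F_23, compute rhs = x³ + 9·x + 21 mod 23, then count y ∈ F_23 with y² ≡ rhs.
  x = 0: rhs = 21, matching y values: none (0 points).
  x = 1: rhs = 8, matching y values: 10, 13 (2 points).
  x = 2: rhs = 1, matching y values: 1, 22 (2 points).
  x = 3: rhs = 6, matching y values: 11, 12 (2 points).
  x = 4: rhs = 6, matching y values: 11, 12 (2 points).
  x = 5: rhs = 7, matching y values: none (0 points).
  x = 6: rhs = 15, matching y values: none (0 points).
  x = 7: rhs = 13, matching y values: 6, 17 (2 points).
  x = 8: rhs = 7, matching y values: none (0 points).
  x = 9: rhs = 3, matching y values: 7, 16 (2 points).
  x = 10: rhs = 7, matching y values: none (0 points).
  x = 11: rhs = 2, matching y values: 5, 18 (2 points).
  x = 12: rhs = 17, matching y values: none (0 points).
  x = 13: rhs = 12, matching y values: 9, 14 (2 points).
  x = 14: rhs = 16, matching y values: 4, 19 (2 points).
  x = 15: rhs = 12, matching y values: 9, 14 (2 points).
  x = 16: rhs = 6, matching y values: 11, 12 (2 points).
  x = 17: rhs = 4, matching y values: 2, 21 (2 points).
  x = 18: rhs = 12, matching y values: 9, 14 (2 points).
  x = 19: rhs = 13, matching y values: 6, 17 (2 points).
  x = 20: rhs = 13, matching y values: 6, 17 (2 points).
  x = 21: rhs = 18, matching y values: 8, 15 (2 points).
  x = 22: rhs = 11, matching y values: none (0 points).
Total affine count: 32.
Full point count |E(F_23)| = 32 + 1 = 33.
Hasse bound: |33 − (23+1)| = |9| = 9 ≤ 2√23 ≈ 9.5917 ✓.


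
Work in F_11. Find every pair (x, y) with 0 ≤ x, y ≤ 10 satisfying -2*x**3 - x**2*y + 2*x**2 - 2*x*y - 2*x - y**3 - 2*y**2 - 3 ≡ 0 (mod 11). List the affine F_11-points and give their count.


Affine F_11-points: {(0, 4), (1, 1), (2, 4), (4, 6), (5, 3), (5, 8), (5, 9), (7, 0), (7, 1), (7, 8), (8, 4), (8, 6), (8, 10), (9, 1), (10, 2)}; count = 15.

For each of the 121 pairs (x, y) ∈ F_11², evaluate f(x, y) mod 11. Record the zeros.
  x = 0: [0↦8, 1↦5, 2↦3, 3↦7, 4↦0, 5↦9, 6↦6, 7↦7, 8↦6, 9↦8, 10↦7]  zeros at y ∈ {4}
  x = 1: [0↦6, 1↦0, 2↦6, 3↦7, 4↦8, 5↦3, 6↦8, 7↦6, 8↦2, 9↦1, 10↦8]  zeros at y ∈ {1}
  x = 2: [0↦7, 1↦7, 2↦8, 3↦4, 4↦0, 5↦1, 6↦1, 7↦5, 8↦7, 9↦1, 10↦3]  zeros at y ∈ {4}
  x = 3: [0↦10, 1↦3, 2↦8, 3↦8, 4↦8, 5↦2, 6↦6, 7↦3, 8↦9, 9↦7, 10↦2]  zeros at y ∈ ∅
  x = 4: [0↦3, 1↦9, 2↦5, 3↦7, 4↦9, 5↦5, 6↦0, 7↦10, 8↦7, 9↦7, 10↦4]  zeros at y ∈ {6}
  x = 5: [0↦7, 1↦2, 2↦9, 3↦0, 4↦2, 5↦9, 6↦4, 7↦3, 8↦0, 9↦0, 10↦8]  zeros at y ∈ {3, 8, 9}
  x = 6: [0↦10, 1↦3, 2↦8, 3↦8, 4↦8, 5↦2, 6↦6, 7↦3, 8↦9, 9↦7, 10↦2]  zeros at y ∈ ∅
  x = 7: [0↦0, 1↦0, 2↦1, 3↦8, 4↦4, 5↦5, 6↦5, 7↦9, 8↦0, 9↦5, 10↦7]  zeros at y ∈ {0, 1, 8}
  x = 8: [0↦9, 1↦3, 2↦9, 3↦10, 4↦0, 5↦6, 6↦0, 7↦9, 8↦5, 9↦4, 10↦0]  zeros at y ∈ {4, 6, 10}
  x = 9: [0↦3, 1↦0, 2↦9, 3↦2, 4↦6, 5↦4, 6↦1, 7↦2, 8↦1, 9↦3, 10↦2]  zeros at y ∈ {1}
  x = 10: [0↦3, 1↦1, 2↦0, 3↦5, 4↦10, 5↦9, 6↦7, 7↦9, 8↦9, 9↦1, 10↦1]  zeros at y ∈ {2}
Collecting zeros: affine points = {(0, 4), (1, 1), (2, 4), (4, 6), (5, 3), (5, 8), (5, 9), (7, 0), (7, 1), (7, 8), (8, 4), (8, 6), (8, 10), (9, 1), (10, 2)}.
Total count |C(F_11)_aff| = 15.


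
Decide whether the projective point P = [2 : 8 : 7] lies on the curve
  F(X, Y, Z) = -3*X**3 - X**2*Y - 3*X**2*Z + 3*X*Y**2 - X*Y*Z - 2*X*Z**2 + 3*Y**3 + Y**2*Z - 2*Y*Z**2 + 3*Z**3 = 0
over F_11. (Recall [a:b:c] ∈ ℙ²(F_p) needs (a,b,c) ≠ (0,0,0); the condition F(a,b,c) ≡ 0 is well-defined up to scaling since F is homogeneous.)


F(2,8,7) ≡ 9 (mod 11); P is NOT on the curve.

Evaluate F(2, 8, 7) term-by-term (mod 11).
  -3*X**3 ↦ -3·8·1·1 = -24
  -X**2*Y ↦ -1·4·8·1 = -32
  -3*X**2*Z ↦ -3·4·1·7 = -84
  3*X*Y**2 ↦ 3·2·64·1 = 384
  -X*Y*Z ↦ -1·2·8·7 = -112
  -2*X*Z**2 ↦ -2·2·1·49 = -196
  3*Y**3 ↦ 3·1·512·1 = 1536
  Y**2*Z ↦ 1·1·64·7 = 448
  -2*Y*Z**2 ↦ -2·1·8·49 = -784
  3*Z**3 ↦ 3·1·1·343 = 1029
Sum: F(2, 8, 7) = (-24) + (-32) + (-84) + (384) + (-112) + (-196) + (1536) + (448) + (-784) + (1029) = 2165.
Reducing mod 11: 2165 ≡ 9 (mod 11).
Since F(a, b, c) ≡ 9 ≠ 0 (mod 11), P does NOT lie on the curve.


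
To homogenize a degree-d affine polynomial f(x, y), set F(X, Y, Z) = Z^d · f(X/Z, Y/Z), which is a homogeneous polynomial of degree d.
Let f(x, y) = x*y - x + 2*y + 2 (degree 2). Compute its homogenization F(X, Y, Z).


F(X, Y, Z) = X*Y - X*Z + 2*Y*Z + 2*Z**2

deg(f) = 2.
Substitute x = X/Z, y = Y/Z into f, then multiply by Z^2.
  monomial 1·x^1·y^1 ↦ 1·X^1·Y^1·Z^0.
  monomial -1·x^1·y^0 ↦ -1·X^1·Y^0·Z^1.
  monomial 2·x^0·y^1 ↦ 2·X^0·Y^1·Z^1.
  monomial 2·x^0·y^0 ↦ 2·X^0·Y^0·Z^2.
Collecting: F(X, Y, Z) = X*Y - X*Z + 2*Y*Z + 2*Z**2.


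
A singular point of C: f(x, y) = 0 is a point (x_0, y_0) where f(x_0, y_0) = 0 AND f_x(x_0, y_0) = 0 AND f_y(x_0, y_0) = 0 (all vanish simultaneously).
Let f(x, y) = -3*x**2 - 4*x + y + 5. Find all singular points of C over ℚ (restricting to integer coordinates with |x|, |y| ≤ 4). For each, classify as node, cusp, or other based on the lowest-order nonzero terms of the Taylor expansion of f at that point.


No singular points in the scanned grid; C is smooth there.

Compute partial derivatives:
  f_x = -6*x - 4.
  f_y = 1.
f_y = 1 is a nonzero constant, so f_y never vanishes: no point (x, y) can satisfy f = f_x = f_y = 0. In particular no (x, y) ∈ {−4, ..., 4}² is singular; the curve is smooth.


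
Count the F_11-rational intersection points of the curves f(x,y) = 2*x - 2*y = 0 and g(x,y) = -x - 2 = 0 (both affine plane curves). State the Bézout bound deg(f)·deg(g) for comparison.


Common zeros: {(9, 9)}; count = 1; Bézout bound = 1.

deg(f) = 1, deg(g) = 1, so Bézout bound = 1.
Scan x ∈ F_11. For each x, list the y ∈ F_11 with f(x, y) ≡ 0 and those with g(x, y) ≡ 0 (mod 11); the common zeros in that column are the intersection.
  x = 0: f ≡ 0 at y ∈ {0}; g ≡ 0 at y ∈ ∅; common: ∅.
  x = 1: f ≡ 0 at y ∈ {1}; g ≡ 0 at y ∈ ∅; common: ∅.
  x = 2: f ≡ 0 at y ∈ {2}; g ≡ 0 at y ∈ ∅; common: ∅.
  x = 3: f ≡ 0 at y ∈ {3}; g ≡ 0 at y ∈ ∅; common: ∅.
  x = 4: f ≡ 0 at y ∈ {4}; g ≡ 0 at y ∈ ∅; common: ∅.
  x = 5: f ≡ 0 at y ∈ {5}; g ≡ 0 at y ∈ ∅; common: ∅.
  x = 6: f ≡ 0 at y ∈ {6}; g ≡ 0 at y ∈ ∅; common: ∅.
  x = 7: f ≡ 0 at y ∈ {7}; g ≡ 0 at y ∈ ∅; common: ∅.
  x = 8: f ≡ 0 at y ∈ {8}; g ≡ 0 at y ∈ ∅; common: ∅.
  x = 9: f ≡ 0 at y ∈ {9}; g ≡ 0 at y ∈ {0, 1, 2, 3, 4, 5, 6, 7, 8, 9, 10}; common: {9}.
  x = 10: f ≡ 0 at y ∈ {10}; g ≡ 0 at y ∈ ∅; common: ∅.
Collecting: common zeros = {(9, 9)}, so the count is 1.
Comparison with the Bézout bound: 1 ≤ 1 = deg(f)·deg(g), as expected for curves with no common component (the bound is attained).


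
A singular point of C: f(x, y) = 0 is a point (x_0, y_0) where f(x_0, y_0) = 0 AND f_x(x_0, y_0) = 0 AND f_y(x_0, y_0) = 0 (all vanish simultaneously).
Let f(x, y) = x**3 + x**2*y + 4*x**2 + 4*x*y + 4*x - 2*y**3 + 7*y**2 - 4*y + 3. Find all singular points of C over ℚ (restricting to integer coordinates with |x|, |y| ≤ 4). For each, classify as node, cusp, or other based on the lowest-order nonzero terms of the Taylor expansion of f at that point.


Singular points: {(-2, 1)}; classification: node.

Compute partial derivatives:
  f_x = 3*x**2 + 2*x*y + 8*x + 4*y + 4.
  f_y = x**2 + 4*x - 6*y**2 + 14*y - 4.
Scan x_0 ∈ {−4, ..., 4}. For each x_0, f_y(x_0, y) is a polynomial in y; find its integer roots y ∈ {−4, ..., 4}, then test f_x and f at those candidates.
  x = -4: f_y(-4, y) = -6*y**2 + 14*y - 4; vanishes at y ∈ {2}. (-4, 2): f_x = 12 ≠ 0.
  x = -3: f_y(-3, y) = -6*y**2 + 14*y - 7; no integer root y with |y| ≤ 4.
  x = -2: f_y(-2, y) = -6*y**2 + 14*y - 8; vanishes at y ∈ {1}. (-2, 1): f_x = 0, f = 0 — SINGULAR.
  x = -1: f_y(-1, y) = -6*y**2 + 14*y - 7; no integer root y with |y| ≤ 4.
  x = 0: f_y(0, y) = -6*y**2 + 14*y - 4; vanishes at y ∈ {2}. (0, 2): f_x = 12 ≠ 0.
  x = 1: f_y(1, y) = -6*y**2 + 14*y + 1; no integer root y with |y| ≤ 4.
  x = 2: f_y(2, y) = -6*y**2 + 14*y + 8; no integer root y with |y| ≤ 4.
  x = 3: f_y(3, y) = -6*y**2 + 14*y + 17; no integer root y with |y| ≤ 4.
  x = 4: f_y(4, y) = -6*y**2 + 14*y + 28; no integer root y with |y| ≤ 4.
Only singular point on the grid: (-2, 1).
Classify: substitute x = -2 + u, y = 1 + v and expand: f = u**3 + u**2*v - u**2 - 2*v**3 + v**2.
No constant or linear terms (consistent with a singular point). Quadratic part: -u**2 + v**2. Cubic part: u**3 + u**2*v - 2*v**3.
The quadratic part v**2 - u**2 = (v − u)(v + u) splits into two distinct linear factors, so there are two distinct tangent lines y − 1 = ±(x − -2) — this is a node (ordinary double point).
Classification: node.


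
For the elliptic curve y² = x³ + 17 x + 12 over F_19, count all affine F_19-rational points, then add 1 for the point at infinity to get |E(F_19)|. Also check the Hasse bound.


Affine points = {(1, 7), (1, 12), (2, 4), (2, 15), (4, 7), (4, 12), (6, 8), (6, 11), (9, 1), (9, 18), (10, 2), (10, 17), (12, 5), (12, 14), (13, 6), (13, 13), (14, 7), (14, 12)}; affine count = 18; |E(F_19)| = 19.

Discriminant check: Δ ∝ 4a³ + 27b² = 4·17³ + 27·12² = 4·4913 + 27·144 ≡ 18 (mod 19). Nonzero ⇒ E is nonsingular.
For each x ∈ F_19, compute rhs = x³ + 17·x + 12 mod 19, then count y ∈ F_19 with y² ≡ rhs.
  x = 0: rhs = 12, matching y values: none (0 points).
  x = 1: rhs = 11, matching y values: 7, 12 (2 points).
  x = 2: rhs = 16, matching y values: 4, 15 (2 points).
  x = 3: rhs = 14, matching y values: none (0 points).
  x = 4: rhs = 11, matching y values: 7, 12 (2 points).
  x = 5: rhs = 13, matching y values: none (0 points).
  x = 6: rhs = 7, matching y values: 8, 11 (2 points).
  x = 7: rhs = 18, matching y values: none (0 points).
  x = 8: rhs = 14, matching y values: none (0 points).
  x = 9: rhs = 1, matching y values: 1, 18 (2 points).
  x = 10: rhs = 4, matching y values: 2, 17 (2 points).
  x = 11: rhs = 10, matching y values: none (0 points).
  x = 12: rhs = 6, matching y values: 5, 14 (2 points).
  x = 13: rhs = 17, matching y values: 6, 13 (2 points).
  x = 14: rhs = 11, matching y values: 7, 12 (2 points).
  x = 15: rhs = 13, matching y values: none (0 points).
  x = 16: rhs = 10, matching y values: none (0 points).
  x = 17: rhs = 8, matching y values: none (0 points).
  x = 18: rhs = 13, matching y values: none (0 points).
Total affine count: 18.
Full point count |E(F_19)| = 18 + 1 = 19.
Hasse bound: |19 − (19+1)| = |-1| = 1 ≤ 2√19 ≈ 8.7178 ✓.


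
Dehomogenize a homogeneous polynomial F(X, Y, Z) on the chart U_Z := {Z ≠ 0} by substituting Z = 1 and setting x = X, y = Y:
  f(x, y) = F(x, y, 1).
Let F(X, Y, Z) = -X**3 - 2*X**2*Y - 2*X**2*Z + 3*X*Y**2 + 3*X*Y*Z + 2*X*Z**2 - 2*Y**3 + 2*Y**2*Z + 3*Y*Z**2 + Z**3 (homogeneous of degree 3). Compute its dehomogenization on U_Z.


f(x, y) = -x**3 - 2*x**2*y - 2*x**2 + 3*x*y**2 + 3*x*y + 2*x - 2*y**3 + 2*y**2 + 3*y + 1

On U_Z we set Z = 1. Each monomial c·X^i·Y^j·Z^k in F becomes c·x^i·y^j·1^k = c·x^i·y^j.
Substituting Z = 1: F(X, Y, 1) = -x**3 - 2*x**2*y - 2*x**2 + 3*x*y**2 + 3*x*y + 2*x - 2*y**3 + 2*y**2 + 3*y + 1.
Note: deg(f) ≤ deg(F) = 3; strict inequality happens when F is divisible by Z (lost terms).


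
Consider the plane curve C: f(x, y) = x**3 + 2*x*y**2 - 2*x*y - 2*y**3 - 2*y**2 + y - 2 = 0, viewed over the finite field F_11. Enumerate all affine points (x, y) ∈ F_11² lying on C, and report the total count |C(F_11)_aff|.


Affine F_11-points: {(0, 5), (2, 5), (3, 1), (4, 10), (5, 2), (7, 0), (9, 5), (10, 6)}; count = 8.

For each of the 121 pairs (x, y) ∈ F_11², evaluate f(x, y) mod 11. Record the zeros.
  x = 0: [0↦9, 1↦6, 2↦9, 3↦6, 4↦7, 5↦0, 6↦6, 7↦2, 8↦9, 9↦4, 10↦8]  zeros at y ∈ {5}
  x = 1: [0↦10, 1↦7, 2↦3, 3↦8, 4↦10, 5↦8, 6↦1, 7↦10, 8↦1, 9↦6, 10↦2]  zeros at y ∈ ∅
  x = 2: [0↦6, 1↦3, 2↦3, 3↦5, 4↦8, 5↦0, 6↦2, 7↦2, 8↦10, 9↦3, 10↦2]  zeros at y ∈ {5}
  x = 3: [0↦3, 1↦0, 2↦4, 3↦3, 4↦7, 5↦4, 6↦4, 7↦6, 8↦9, 9↦1, 10↦3]  zeros at y ∈ {1}
  x = 4: [0↦7, 1↦4, 2↦1, 3↦8, 4↦2, 5↦4, 6↦2, 7↦6, 8↦4, 9↦6, 10↦0]  zeros at y ∈ {10}
  x = 5: [0↦2, 1↦10, 2↦0, 3↦4, 4↦10, 5↦6, 6↦2, 7↦8, 8↦1, 9↦2, 10↦10]  zeros at y ∈ {2}
  x = 6: [0↦5, 1↦2, 2↦7, 3↦8, 4↦4, 5↦5, 6↦10, 7↦7, 8↦6, 9↦6, 10↦6]  zeros at y ∈ ∅
  x = 7: [0↦0, 1↦8, 2↦6, 3↦4, 4↦1, 5↦7, 6↦10, 7↦9, 8↦3, 9↦2, 10↦5]  zeros at y ∈ {0}
  x = 8: [0↦4, 1↦1, 2↦3, 3↦9, 4↦7, 5↦7, 6↦8, 7↦9, 8↦9, 9↦7, 10↦2]  zeros at y ∈ ∅
  x = 9: [0↦1, 1↦9, 2↦4, 3↦7, 4↦6, 5↦0, 6↦10, 7↦2, 8↦8, 9↦5, 10↦3]  zeros at y ∈ {5}
  x = 10: [0↦8, 1↦5, 2↦4, 3↦4, 4↦4, 5↦3, 6↦0, 7↦5, 8↦6, 9↦2, 10↦3]  zeros at y ∈ {6}
Collecting zeros: affine points = {(0, 5), (2, 5), (3, 1), (4, 10), (5, 2), (7, 0), (9, 5), (10, 6)}.
Total count |C(F_11)_aff| = 8.
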